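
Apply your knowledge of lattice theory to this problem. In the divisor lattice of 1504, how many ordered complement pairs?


Complement pair (a,b): a meet b = bottom, a join b = top.
Here: gcd(a,b)=1 and lcm(a,b)=1504, i.e. a*b=1504 with a,b coprime.
Pairs found: (1,1504), (32,47), (47,32), (1504,1)
Total ordered pairs: 4


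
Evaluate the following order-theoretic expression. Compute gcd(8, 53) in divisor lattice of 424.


In a divisor lattice, meet = gcd (greatest common divisor).
By Euclidean algorithm or factoring: gcd(8,53) = 1


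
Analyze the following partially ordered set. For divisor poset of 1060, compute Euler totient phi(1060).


phi(n) = n * prod_{p|n} (1 - 1/p).
Prime divisors of 1060: [2, 5, 53]
phi(1060) = 1060 * (1 - 1/2) * (1 - 1/5) * (1 - 1/53)
phi(1060) = 416


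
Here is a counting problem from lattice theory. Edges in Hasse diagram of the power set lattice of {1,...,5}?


A cover relation a -< b holds when a < b with no c strictly between.
Cover relations:
  {} -< {1}
  {} -< {2}
  {} -< {3}
  {} -< {4}
  {} -< {5}
  {1} -< {1,2}
  {1} -< {1,3}
  {1} -< {1,4}
  ...72 more
Total: 80


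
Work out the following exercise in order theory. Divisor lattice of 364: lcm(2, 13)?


Join=lcm.
gcd(2,13)=1
lcm=26


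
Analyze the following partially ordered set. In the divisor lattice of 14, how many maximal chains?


A maximal chain goes from the minimum element to a maximal element via cover relations.
Counting all min-to-max paths in the cover graph.
Total maximal chains: 2


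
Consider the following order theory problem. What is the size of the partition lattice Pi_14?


B(n) = number of set partitions of an n-element set.
B(n) satisfies the recurrence: B(n+1) = sum_k C(n,k)*B(k).
B(14) = 190899322


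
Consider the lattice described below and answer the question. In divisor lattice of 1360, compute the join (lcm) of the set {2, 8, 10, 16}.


In a divisor lattice, join = lcm (least common multiple).
Compute lcm iteratively: start with first element, then lcm(current, next).
Elements: [2, 8, 10, 16]
lcm(2,8) = 8
lcm(8,10) = 40
lcm(40,16) = 80
Final lcm = 80


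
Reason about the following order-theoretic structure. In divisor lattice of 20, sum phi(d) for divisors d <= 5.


Divisors of 20 up to 5: [1, 2, 4, 5]
phi values: [1, 1, 2, 4]
Sum = 8


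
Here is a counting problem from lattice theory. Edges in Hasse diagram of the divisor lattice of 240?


A cover relation a -< b holds when a < b with no c strictly between.
Cover relations:
  1 -< 2
  1 -< 3
  1 -< 5
  2 -< 4
  2 -< 6
  2 -< 10
  3 -< 6
  3 -< 15
  ...28 more
Total: 36


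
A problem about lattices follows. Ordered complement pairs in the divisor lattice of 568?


Complement pair (a,b): a meet b = bottom, a join b = top.
Here: gcd(a,b)=1 and lcm(a,b)=568, i.e. a*b=568 with a,b coprime.
Pairs found: (1,568), (8,71), (71,8), (568,1)
Total ordered pairs: 4


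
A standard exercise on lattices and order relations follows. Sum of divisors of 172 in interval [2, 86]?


Interval [2,86] in divisors of 172: [2, 86]
Sum = 88


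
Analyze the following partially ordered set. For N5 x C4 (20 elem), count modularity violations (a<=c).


Modular law: if a <= c then a v (b ^ c) = (a v b) ^ c.
Check all triples (a,b,c) with a <= c among 20 elements.
  e.g. a=(a,0), b=(c,0), c=(b,0): lhs=(a,0) != rhs=(b,0)
  e.g. a=(a,0), b=(c,1), c=(b,0): lhs=(a,0) != rhs=(b,0)
Total violating triples: 40


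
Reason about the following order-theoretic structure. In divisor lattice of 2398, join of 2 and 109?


In a divisor lattice, join = lcm (least common multiple).
gcd(2,109) = 1
lcm(2,109) = 2*109/gcd = 218/1 = 218


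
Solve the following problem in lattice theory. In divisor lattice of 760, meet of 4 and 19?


In a divisor lattice, meet = gcd (greatest common divisor).
By Euclidean algorithm or factoring: gcd(4,19) = 1


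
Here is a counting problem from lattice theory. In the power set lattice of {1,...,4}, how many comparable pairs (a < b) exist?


A comparable pair {a,b} has a < b or b < a in the order.
Count unordered pairs where one element is strictly below the other.
Examples: {{},{1}}, {{},{2}}, {{},{3}}, {{},{4}}, ...
Total comparable pairs: 65


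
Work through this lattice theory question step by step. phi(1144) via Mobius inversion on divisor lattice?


phi(n) = n * prod_{p|n} (1 - 1/p).
Prime divisors of 1144: [2, 11, 13]
phi(1144) = 1144 * (1 - 1/2) * (1 - 1/11) * (1 - 1/13)
phi(1144) = 480


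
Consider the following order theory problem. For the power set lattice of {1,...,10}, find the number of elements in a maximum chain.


A chain is a totally ordered subset; we count the number of elements in a maximum chain.
Compute, for each element x, the size of the longest chain ending at x:
  {}: 1
  {1}: 2
  {2}: 2
  {3}: 2
  {4}: 2
  {5}: 2
  ...
A maximum chain: {} < {1} < {1,2} < {1,2,3} < {1,2,3,4} < {1,2,3,4,5} < {1,2,3,4,5,6} < {1,2,3,4,5,6,7} < {1,2,3,4,5,6,7,8} < {1,2,3,4,5,6,7,8,9} < {1,2,3,4,5,6,7,8,9,10}
Number of elements in the longest chain: 11


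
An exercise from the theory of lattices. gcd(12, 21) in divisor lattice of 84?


Meet=gcd.
gcd(12,21)=3


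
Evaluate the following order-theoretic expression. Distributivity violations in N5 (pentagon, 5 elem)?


Distributive law: a ^ (b v c) = (a ^ b) v (a ^ c).
Check all 5^3 = 125 ordered triples (a,b,c).
  e.g. a=b, b=a, c=c: lhs=b != rhs=a
  e.g. a=b, b=c, c=a: lhs=b != rhs=a
Total violating triples: 2


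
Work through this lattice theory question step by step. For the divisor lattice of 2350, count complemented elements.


An element a is complemented if some b has a meet b = bottom, a join b = top.
a is complemented iff gcd(a, n/a)=1, i.e. a is a unitary divisor of 2350.
Complemented elements: 1, 2, 25, 47, 50, 94, ... (2 more)
Count: 8


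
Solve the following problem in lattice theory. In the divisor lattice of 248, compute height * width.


Height = length of longest chain minus 1; width = size of largest antichain.
A maximum chain: 1 | 31 | 62 | 124 | 248  (height 4).
A maximum antichain: {2, 31}  (width 2).
Product = 4 * 2 = 8


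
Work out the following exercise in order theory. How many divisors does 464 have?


Divisors of 464: [1, 2, 4, 8, 16, 29, 58, 116, 232, 464]
Count: 10


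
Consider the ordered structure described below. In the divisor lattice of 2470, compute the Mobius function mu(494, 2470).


In a divisor lattice, mu(a,b) = mu(b/a) where mu is the classical Mobius function.
b/a = 2470/494 = 5
Prime factorization of 5: primes [5]
5 is squarefree with 1 prime factor(s), so mu(5) = (-1)^1 = -1


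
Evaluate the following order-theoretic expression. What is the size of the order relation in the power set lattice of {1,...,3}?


The order relation is {(a,b) : a <= b}, reflexive so it includes (a,a).
Examples: ({},{}), ({},{1,2}), ({},{1,2,3}), ({},{1,3}), ({},{1}), ...
Total ordered pairs: 27


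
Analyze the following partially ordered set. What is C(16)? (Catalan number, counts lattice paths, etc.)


C(n) = C(2n, n) / (n+1).
C(32, 16) = 601080390
C(16) = 601080390 / 17 = 35357670


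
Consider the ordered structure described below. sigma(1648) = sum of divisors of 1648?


sigma(n) = sum of divisors.
Divisors of 1648: [1, 2, 4, 8, 16, 103, 206, 412, 824, 1648]
Sum = 3224


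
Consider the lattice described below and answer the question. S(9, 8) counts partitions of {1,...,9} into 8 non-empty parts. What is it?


S(n,k) = k*S(n-1,k) + S(n-1,k-1).
S(8,8) = 1, S(8,7) = 28
S(9,8) = 8*1 + 28 = 8 + 28
S(9,8) = 36


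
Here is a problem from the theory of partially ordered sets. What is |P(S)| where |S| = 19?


Power set = 2^n.
2^19 = 524288


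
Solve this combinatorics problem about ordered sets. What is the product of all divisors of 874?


Divisors of 874: [1, 2, 19, 23, 38, 46, 437, 874]
Product = n^(d(n)/2) = 874^(8/2)
Product = 583506543376


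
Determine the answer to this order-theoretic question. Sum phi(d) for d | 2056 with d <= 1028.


Divisors of 2056 up to 1028: [1, 2, 4, 8, 257, 514, 1028]
phi values: [1, 1, 2, 4, 256, 256, 512]
Sum = 1032


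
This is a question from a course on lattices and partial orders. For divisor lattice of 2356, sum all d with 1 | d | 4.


Interval [1,4] in divisors of 2356: [1, 2, 4]
Sum = 7


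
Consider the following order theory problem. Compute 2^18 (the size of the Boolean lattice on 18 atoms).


Power set = 2^n.
2^18 = 262144


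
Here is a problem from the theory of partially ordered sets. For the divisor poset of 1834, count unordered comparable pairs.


A comparable pair {a,b} has a < b or b < a in the order.
Count unordered pairs where one element is strictly below the other.
Examples: {1,2}, {1,7}, {1,14}, {1,131}, ...
Total comparable pairs: 19


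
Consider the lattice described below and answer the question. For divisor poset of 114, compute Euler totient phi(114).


phi(n) = n * prod_{p|n} (1 - 1/p).
Prime divisors of 114: [2, 3, 19]
phi(114) = 114 * (1 - 1/2) * (1 - 1/3) * (1 - 1/19)
phi(114) = 36


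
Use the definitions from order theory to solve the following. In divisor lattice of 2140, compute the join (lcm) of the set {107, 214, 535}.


In a divisor lattice, join = lcm (least common multiple).
Compute lcm iteratively: start with first element, then lcm(current, next).
Elements: [107, 214, 535]
lcm(107,214) = 214
lcm(214,535) = 1070
Final lcm = 1070


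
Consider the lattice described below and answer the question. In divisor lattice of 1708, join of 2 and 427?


In a divisor lattice, join = lcm (least common multiple).
gcd(2,427) = 1
lcm(2,427) = 2*427/gcd = 854/1 = 854


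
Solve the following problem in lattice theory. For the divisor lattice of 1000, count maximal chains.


A maximal chain goes from the minimum element to a maximal element via cover relations.
Counting all min-to-max paths in the cover graph.
Total maximal chains: 20


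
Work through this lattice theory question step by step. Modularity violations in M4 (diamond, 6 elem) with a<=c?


Modular law: if a <= c then a v (b ^ c) = (a v b) ^ c.
Check all triples (a,b,c) with a <= c among 6 elements.
This lattice is modular (diamonds M_m and their chain-products are modular).
Total violating triples: 0


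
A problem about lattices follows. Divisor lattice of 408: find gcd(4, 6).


In a divisor lattice, meet = gcd (greatest common divisor).
By Euclidean algorithm or factoring: gcd(4,6) = 2


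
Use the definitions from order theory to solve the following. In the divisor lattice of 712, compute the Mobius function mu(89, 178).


In a divisor lattice, mu(a,b) = mu(b/a) where mu is the classical Mobius function.
b/a = 178/89 = 2
Prime factorization of 2: primes [2]
2 is squarefree with 1 prime factor(s), so mu(2) = (-1)^1 = -1


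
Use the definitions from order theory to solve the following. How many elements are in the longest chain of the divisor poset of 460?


A chain is a totally ordered subset; we count the number of elements in a maximum chain.
Compute, for each element x, the size of the longest chain ending at x:
  1: 1
  2: 2
  5: 2
  23: 2
  4: 3
  10: 3
  ...
A maximum chain: 1 < 2 < 4 < 20 < 460
Number of elements in the longest chain: 5


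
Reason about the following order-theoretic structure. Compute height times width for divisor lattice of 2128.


Height = length of longest chain minus 1; width = size of largest antichain.
A maximum chain: 1 | 19 | 133 | 266 | 532 | 1064 | 2128  (height 6).
A maximum antichain: {4, 14, 38, 133}  (width 4).
Product = 6 * 4 = 24


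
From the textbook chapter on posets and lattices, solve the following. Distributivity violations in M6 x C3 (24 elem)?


Distributive law: a ^ (b v c) = (a ^ b) v (a ^ c).
Check all 24^3 = 13824 ordered triples (a,b,c).
  e.g. a=(a1,0), b=(a2,0), c=(a3,0): lhs=(a1,0) != rhs=(0,0)
  e.g. a=(a1,0), b=(a2,0), c=(a3,1): lhs=(a1,0) != rhs=(0,0)
Total violating triples: 3240


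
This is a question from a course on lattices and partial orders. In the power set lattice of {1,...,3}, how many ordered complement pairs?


Complement pair (a,b): a meet b = bottom, a join b = top.
Here: A intersect B = {} and A union B = {1,...,3}.
Pairs found: ({},{1,2,3}), ({1},{2,3}), ({2},{1,3}), ({3},{1,2}), ... (4 more)
Total ordered pairs: 8


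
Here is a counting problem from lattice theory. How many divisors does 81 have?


Divisors of 81: [1, 3, 9, 27, 81]
Count: 5


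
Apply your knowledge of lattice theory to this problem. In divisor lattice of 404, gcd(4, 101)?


Meet=gcd.
gcd(4,101)=1


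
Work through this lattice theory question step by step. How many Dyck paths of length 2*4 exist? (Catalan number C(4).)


C(n) = C(2n, n) / (n+1).
C(8, 4) = 70
C(4) = 70 / 5 = 14


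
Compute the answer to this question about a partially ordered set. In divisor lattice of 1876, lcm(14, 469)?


Join=lcm.
gcd(14,469)=7
lcm=938


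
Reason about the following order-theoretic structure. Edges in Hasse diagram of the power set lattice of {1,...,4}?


A cover relation a -< b holds when a < b with no c strictly between.
Cover relations:
  {} -< {1}
  {} -< {2}
  {} -< {3}
  {} -< {4}
  {1} -< {1,2}
  {1} -< {1,3}
  {1} -< {1,4}
  {2} -< {1,2}
  ...24 more
Total: 32


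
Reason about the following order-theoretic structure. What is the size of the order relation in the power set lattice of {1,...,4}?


The order relation is {(a,b) : a <= b}, reflexive so it includes (a,a).
Examples: ({},{}), ({},{1,2}), ({},{1,2,3}), ({},{1,2,3,4}), ({},{1,2,4}), ...
Total ordered pairs: 81


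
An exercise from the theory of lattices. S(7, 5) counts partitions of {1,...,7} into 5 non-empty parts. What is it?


S(n,k) = k*S(n-1,k) + S(n-1,k-1).
S(6,5) = 15, S(6,4) = 65
S(7,5) = 5*15 + 65 = 75 + 65
S(7,5) = 140


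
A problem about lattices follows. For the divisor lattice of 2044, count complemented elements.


An element a is complemented if some b has a meet b = bottom, a join b = top.
a is complemented iff gcd(a, n/a)=1, i.e. a is a unitary divisor of 2044.
Complemented elements: 1, 4, 7, 28, 73, 292, ... (2 more)
Count: 8


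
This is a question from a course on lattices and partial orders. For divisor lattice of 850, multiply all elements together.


Divisors of 850: [1, 2, 5, 10, 17, 25, 34, 50, 85, 170, 425, 850]
Product = n^(d(n)/2) = 850^(12/2)
Product = 377149515625000000


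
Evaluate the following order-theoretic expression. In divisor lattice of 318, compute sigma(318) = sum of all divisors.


sigma(n) = sum of divisors.
Divisors of 318: [1, 2, 3, 6, 53, 106, 159, 318]
Sum = 648


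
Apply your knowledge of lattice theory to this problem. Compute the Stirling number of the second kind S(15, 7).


S(n,k) = k*S(n-1,k) + S(n-1,k-1).
S(14,7) = 49329280, S(14,6) = 63436373
S(15,7) = 7*49329280 + 63436373 = 345304960 + 63436373
S(15,7) = 408741333


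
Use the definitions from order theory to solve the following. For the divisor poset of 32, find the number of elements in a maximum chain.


A chain is a totally ordered subset; we count the number of elements in a maximum chain.
Compute, for each element x, the size of the longest chain ending at x:
  1: 1
  2: 2
  4: 3
  8: 4
  16: 5
  32: 6
A maximum chain: 1 < 2 < 4 < 8 < 16 < 32
Number of elements in the longest chain: 6


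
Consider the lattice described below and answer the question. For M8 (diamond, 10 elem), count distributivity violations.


Distributive law: a ^ (b v c) = (a ^ b) v (a ^ c).
Check all 10^3 = 1000 ordered triples (a,b,c).
  e.g. a=a1, b=a2, c=a3: lhs=a1 != rhs=0
  e.g. a=a1, b=a2, c=a4: lhs=a1 != rhs=0
Total violating triples: 336


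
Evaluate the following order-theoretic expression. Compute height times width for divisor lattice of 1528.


Height = length of longest chain minus 1; width = size of largest antichain.
A maximum chain: 1 | 191 | 382 | 764 | 1528  (height 4).
A maximum antichain: {2, 191}  (width 2).
Product = 4 * 2 = 8


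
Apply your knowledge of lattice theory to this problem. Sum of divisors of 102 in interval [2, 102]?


Interval [2,102] in divisors of 102: [2, 6, 34, 102]
Sum = 144


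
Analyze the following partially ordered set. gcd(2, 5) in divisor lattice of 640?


Meet=gcd.
gcd(2,5)=1


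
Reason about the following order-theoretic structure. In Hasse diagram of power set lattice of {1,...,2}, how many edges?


A cover relation a -< b holds when a < b with no c strictly between.
Cover relations:
  {} -< {1}
  {} -< {2}
  {1} -< {1,2}
  {2} -< {1,2}
Total: 4


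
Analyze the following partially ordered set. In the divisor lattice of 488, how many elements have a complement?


An element a is complemented if some b has a meet b = bottom, a join b = top.
a is complemented iff gcd(a, n/a)=1, i.e. a is a unitary divisor of 488.
Complemented elements: 1, 8, 61, 488
Count: 4


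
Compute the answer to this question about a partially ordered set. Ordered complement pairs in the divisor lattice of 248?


Complement pair (a,b): a meet b = bottom, a join b = top.
Here: gcd(a,b)=1 and lcm(a,b)=248, i.e. a*b=248 with a,b coprime.
Pairs found: (1,248), (8,31), (31,8), (248,1)
Total ordered pairs: 4


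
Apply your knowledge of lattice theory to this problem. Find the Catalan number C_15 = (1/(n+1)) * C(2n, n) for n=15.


C(n) = C(2n, n) / (n+1).
C(30, 15) = 155117520
C(15) = 155117520 / 16 = 9694845


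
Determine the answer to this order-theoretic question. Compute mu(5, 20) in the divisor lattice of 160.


In a divisor lattice, mu(a,b) = mu(b/a) where mu is the classical Mobius function.
b/a = 20/5 = 4
Prime factorization of 4: primes [2]
4 is not squarefree, so mu(4) = 0


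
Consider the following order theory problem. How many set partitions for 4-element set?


B(n) = number of set partitions of an n-element set.
B(n) satisfies the recurrence: B(n+1) = sum_k C(n,k)*B(k).
B(4) = 15


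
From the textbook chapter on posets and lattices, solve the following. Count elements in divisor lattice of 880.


Divisors of 880: [1, 2, 4, 5, 8, 10, 11, 16, 20, 22, 40, 44, 55, 80, 88, 110, 176, 220, 440, 880]
Count: 20


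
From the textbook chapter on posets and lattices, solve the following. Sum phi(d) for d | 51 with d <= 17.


Divisors of 51 up to 17: [1, 3, 17]
phi values: [1, 2, 16]
Sum = 19


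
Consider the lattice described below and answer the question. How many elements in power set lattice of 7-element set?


Power set = 2^n.
2^7 = 128


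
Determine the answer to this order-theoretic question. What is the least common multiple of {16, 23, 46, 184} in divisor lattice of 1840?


In a divisor lattice, join = lcm (least common multiple).
Compute lcm iteratively: start with first element, then lcm(current, next).
Elements: [16, 23, 46, 184]
lcm(16,23) = 368
lcm(368,46) = 368
lcm(368,184) = 368
Final lcm = 368


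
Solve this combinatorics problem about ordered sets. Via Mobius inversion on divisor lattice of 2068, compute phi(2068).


phi(n) = n * prod_{p|n} (1 - 1/p).
Prime divisors of 2068: [2, 11, 47]
phi(2068) = 2068 * (1 - 1/2) * (1 - 1/11) * (1 - 1/47)
phi(2068) = 920


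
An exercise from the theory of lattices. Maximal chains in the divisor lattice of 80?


A maximal chain goes from the minimum element to a maximal element via cover relations.
Counting all min-to-max paths in the cover graph.
Total maximal chains: 5


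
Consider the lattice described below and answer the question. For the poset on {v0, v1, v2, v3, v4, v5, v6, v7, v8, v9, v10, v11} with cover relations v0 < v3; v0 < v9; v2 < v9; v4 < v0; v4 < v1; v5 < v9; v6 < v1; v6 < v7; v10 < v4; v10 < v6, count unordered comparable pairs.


A comparable pair {a,b} has a < b or b < a in the order.
Count unordered pairs where one element is strictly below the other.
Examples: {v0,v3}, {v0,v4}, {v0,v9}, {v0,v10}, ...
Total comparable pairs: 17


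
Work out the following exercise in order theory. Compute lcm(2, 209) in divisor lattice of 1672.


In a divisor lattice, join = lcm (least common multiple).
gcd(2,209) = 1
lcm(2,209) = 2*209/gcd = 418/1 = 418


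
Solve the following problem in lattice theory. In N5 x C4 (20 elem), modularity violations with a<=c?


Modular law: if a <= c then a v (b ^ c) = (a v b) ^ c.
Check all triples (a,b,c) with a <= c among 20 elements.
  e.g. a=(a,0), b=(c,0), c=(b,0): lhs=(a,0) != rhs=(b,0)
  e.g. a=(a,0), b=(c,1), c=(b,0): lhs=(a,0) != rhs=(b,0)
Total violating triples: 40


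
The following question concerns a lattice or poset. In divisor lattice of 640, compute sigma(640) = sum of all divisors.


sigma(n) = sum of divisors.
Divisors of 640: [1, 2, 4, 5, 8, 10, 16, 20, 32, 40, 64, 80, 128, 160, 320, 640]
Sum = 1530


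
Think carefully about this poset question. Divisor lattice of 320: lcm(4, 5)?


Join=lcm.
gcd(4,5)=1
lcm=20


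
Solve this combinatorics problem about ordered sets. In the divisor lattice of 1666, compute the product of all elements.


Divisors of 1666: [1, 2, 7, 14, 17, 34, 49, 98, 119, 238, 833, 1666]
Product = n^(d(n)/2) = 1666^(12/2)
Product = 21382081591229079616


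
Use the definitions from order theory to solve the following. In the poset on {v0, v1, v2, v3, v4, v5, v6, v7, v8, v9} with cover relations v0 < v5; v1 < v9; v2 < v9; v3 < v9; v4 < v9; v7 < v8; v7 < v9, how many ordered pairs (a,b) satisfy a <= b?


The order relation is {(a,b) : a <= b}, reflexive so it includes (a,a).
Examples: (v0,v0), (v0,v5), (v1,v1), (v1,v9), (v2,v2), ...
Total ordered pairs: 17


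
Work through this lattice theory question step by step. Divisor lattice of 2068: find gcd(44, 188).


In a divisor lattice, meet = gcd (greatest common divisor).
By Euclidean algorithm or factoring: gcd(44,188) = 4


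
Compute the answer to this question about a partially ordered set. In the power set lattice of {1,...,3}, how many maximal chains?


A maximal chain goes from the minimum element to a maximal element via cover relations.
Counting all min-to-max paths in the cover graph.
Total maximal chains: 6


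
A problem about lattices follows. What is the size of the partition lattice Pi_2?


B(n) = number of set partitions of an n-element set.
B(n) satisfies the recurrence: B(n+1) = sum_k C(n,k)*B(k).
B(2) = 2


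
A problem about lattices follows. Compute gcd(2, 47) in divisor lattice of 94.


In a divisor lattice, meet = gcd (greatest common divisor).
By Euclidean algorithm or factoring: gcd(2,47) = 1


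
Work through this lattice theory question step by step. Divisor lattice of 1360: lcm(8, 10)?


Join=lcm.
gcd(8,10)=2
lcm=40


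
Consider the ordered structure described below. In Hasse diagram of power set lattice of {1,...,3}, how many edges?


A cover relation a -< b holds when a < b with no c strictly between.
Cover relations:
  {} -< {1}
  {} -< {2}
  {} -< {3}
  {1} -< {1,2}
  {1} -< {1,3}
  {2} -< {1,2}
  {2} -< {2,3}
  {3} -< {1,3}
  ...4 more
Total: 12


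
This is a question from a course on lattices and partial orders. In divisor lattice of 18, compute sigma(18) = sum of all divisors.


sigma(n) = sum of divisors.
Divisors of 18: [1, 2, 3, 6, 9, 18]
Sum = 39


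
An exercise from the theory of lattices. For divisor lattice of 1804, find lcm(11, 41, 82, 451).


In a divisor lattice, join = lcm (least common multiple).
Compute lcm iteratively: start with first element, then lcm(current, next).
Elements: [11, 41, 82, 451]
lcm(11,41) = 451
lcm(451,82) = 902
lcm(902,451) = 902
Final lcm = 902


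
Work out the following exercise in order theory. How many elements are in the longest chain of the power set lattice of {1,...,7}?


A chain is a totally ordered subset; we count the number of elements in a maximum chain.
Compute, for each element x, the size of the longest chain ending at x:
  {}: 1
  {1}: 2
  {2}: 2
  {3}: 2
  {4}: 2
  {5}: 2
  ...
A maximum chain: {} < {1} < {1,2} < {1,2,3} < {1,2,3,4} < {1,2,3,4,5} < {1,2,3,4,5,6} < {1,2,3,4,5,6,7}
Number of elements in the longest chain: 8


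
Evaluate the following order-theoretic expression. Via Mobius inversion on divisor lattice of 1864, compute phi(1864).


phi(n) = n * prod_{p|n} (1 - 1/p).
Prime divisors of 1864: [2, 233]
phi(1864) = 1864 * (1 - 1/2) * (1 - 1/233)
phi(1864) = 928


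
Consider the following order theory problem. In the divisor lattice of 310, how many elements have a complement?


An element a is complemented if some b has a meet b = bottom, a join b = top.
a is complemented iff gcd(a, n/a)=1, i.e. a is a unitary divisor of 310.
Complemented elements: 1, 2, 5, 10, 31, 62, ... (2 more)
Count: 8


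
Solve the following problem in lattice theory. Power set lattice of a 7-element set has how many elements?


Power set = 2^n.
2^7 = 128


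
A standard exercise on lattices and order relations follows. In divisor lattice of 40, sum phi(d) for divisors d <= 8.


Divisors of 40 up to 8: [1, 2, 4, 5, 8]
phi values: [1, 1, 2, 4, 4]
Sum = 12


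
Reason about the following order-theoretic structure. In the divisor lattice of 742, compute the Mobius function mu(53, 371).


In a divisor lattice, mu(a,b) = mu(b/a) where mu is the classical Mobius function.
b/a = 371/53 = 7
Prime factorization of 7: primes [7]
7 is squarefree with 1 prime factor(s), so mu(7) = (-1)^1 = -1


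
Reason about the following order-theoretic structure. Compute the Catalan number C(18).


C(n) = C(2n, n) / (n+1).
C(36, 18) = 9075135300
C(18) = 9075135300 / 19 = 477638700


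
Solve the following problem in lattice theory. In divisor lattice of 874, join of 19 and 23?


In a divisor lattice, join = lcm (least common multiple).
gcd(19,23) = 1
lcm(19,23) = 19*23/gcd = 437/1 = 437


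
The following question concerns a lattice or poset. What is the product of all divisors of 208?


Divisors of 208: [1, 2, 4, 8, 13, 16, 26, 52, 104, 208]
Product = n^(d(n)/2) = 208^(10/2)
Product = 389328928768


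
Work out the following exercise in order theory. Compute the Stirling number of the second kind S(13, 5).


S(n,k) = k*S(n-1,k) + S(n-1,k-1).
S(12,5) = 1379400, S(12,4) = 611501
S(13,5) = 5*1379400 + 611501 = 6897000 + 611501
S(13,5) = 7508501


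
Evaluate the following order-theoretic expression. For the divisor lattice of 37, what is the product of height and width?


Height = length of longest chain minus 1; width = size of largest antichain.
A maximum chain: 1 | 37  (height 1).
A maximum antichain: {1}  (width 1).
Product = 1 * 1 = 1


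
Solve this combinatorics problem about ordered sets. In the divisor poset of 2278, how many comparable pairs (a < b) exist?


A comparable pair {a,b} has a < b or b < a in the order.
Count unordered pairs where one element is strictly below the other.
Examples: {1,2}, {1,17}, {1,34}, {1,67}, ...
Total comparable pairs: 19


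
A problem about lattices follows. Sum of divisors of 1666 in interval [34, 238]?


Interval [34,238] in divisors of 1666: [34, 238]
Sum = 272


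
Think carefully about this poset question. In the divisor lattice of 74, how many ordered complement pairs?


Complement pair (a,b): a meet b = bottom, a join b = top.
Here: gcd(a,b)=1 and lcm(a,b)=74, i.e. a*b=74 with a,b coprime.
Pairs found: (1,74), (2,37), (37,2), (74,1)
Total ordered pairs: 4


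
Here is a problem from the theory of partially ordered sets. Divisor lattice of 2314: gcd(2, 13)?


Meet=gcd.
gcd(2,13)=1


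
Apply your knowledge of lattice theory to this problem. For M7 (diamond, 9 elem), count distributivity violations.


Distributive law: a ^ (b v c) = (a ^ b) v (a ^ c).
Check all 9^3 = 729 ordered triples (a,b,c).
  e.g. a=a1, b=a2, c=a3: lhs=a1 != rhs=0
  e.g. a=a1, b=a2, c=a4: lhs=a1 != rhs=0
Total violating triples: 210


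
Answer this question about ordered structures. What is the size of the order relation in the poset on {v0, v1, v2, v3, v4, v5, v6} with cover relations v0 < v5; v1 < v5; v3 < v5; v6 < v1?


The order relation is {(a,b) : a <= b}, reflexive so it includes (a,a).
Examples: (v0,v0), (v0,v5), (v1,v1), (v1,v5), (v2,v2), ...
Total ordered pairs: 12


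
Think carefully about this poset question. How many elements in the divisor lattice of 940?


Divisors of 940: [1, 2, 4, 5, 10, 20, 47, 94, 188, 235, 470, 940]
Count: 12


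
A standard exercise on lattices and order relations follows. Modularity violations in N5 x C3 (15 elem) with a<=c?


Modular law: if a <= c then a v (b ^ c) = (a v b) ^ c.
Check all triples (a,b,c) with a <= c among 15 elements.
  e.g. a=(a,0), b=(c,0), c=(b,0): lhs=(a,0) != rhs=(b,0)
  e.g. a=(a,0), b=(c,1), c=(b,0): lhs=(a,0) != rhs=(b,0)
Total violating triples: 18


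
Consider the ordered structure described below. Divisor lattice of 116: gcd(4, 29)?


Meet=gcd.
gcd(4,29)=1


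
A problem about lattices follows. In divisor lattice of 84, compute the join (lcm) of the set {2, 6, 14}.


In a divisor lattice, join = lcm (least common multiple).
Compute lcm iteratively: start with first element, then lcm(current, next).
Elements: [2, 6, 14]
lcm(2,6) = 6
lcm(6,14) = 42
Final lcm = 42


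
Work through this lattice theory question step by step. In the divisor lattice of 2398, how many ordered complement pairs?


Complement pair (a,b): a meet b = bottom, a join b = top.
Here: gcd(a,b)=1 and lcm(a,b)=2398, i.e. a*b=2398 with a,b coprime.
Pairs found: (1,2398), (2,1199), (11,218), (22,109), ... (4 more)
Total ordered pairs: 8


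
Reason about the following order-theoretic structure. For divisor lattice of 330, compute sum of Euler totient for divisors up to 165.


Divisors of 330 up to 165: [1, 2, 3, 5, 6, 10, 11, 15, 22, 30, 33, 55, 66, 110, 165]
phi values: [1, 1, 2, 4, 2, 4, 10, 8, 10, 8, 20, 40, 20, 40, 80]
Sum = 250


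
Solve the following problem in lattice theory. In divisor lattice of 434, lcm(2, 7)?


Join=lcm.
gcd(2,7)=1
lcm=14


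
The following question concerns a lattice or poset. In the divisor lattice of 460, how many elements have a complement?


An element a is complemented if some b has a meet b = bottom, a join b = top.
a is complemented iff gcd(a, n/a)=1, i.e. a is a unitary divisor of 460.
Complemented elements: 1, 4, 5, 20, 23, 92, ... (2 more)
Count: 8


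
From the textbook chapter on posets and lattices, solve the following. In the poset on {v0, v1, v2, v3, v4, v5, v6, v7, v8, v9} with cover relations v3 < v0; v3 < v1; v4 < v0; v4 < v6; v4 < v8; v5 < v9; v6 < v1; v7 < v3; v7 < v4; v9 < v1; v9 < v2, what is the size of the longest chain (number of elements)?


A chain is a totally ordered subset; we count the number of elements in a maximum chain.
Compute, for each element x, the size of the longest chain ending at x:
  v5: 1
  v7: 1
  v3: 2
  v4: 2
  v9: 2
  v2: 3
  ...
A maximum chain: v7 < v4 < v6 < v1
Number of elements in the longest chain: 4


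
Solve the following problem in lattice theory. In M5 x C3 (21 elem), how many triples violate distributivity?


Distributive law: a ^ (b v c) = (a ^ b) v (a ^ c).
Check all 21^3 = 9261 ordered triples (a,b,c).
  e.g. a=(a1,0), b=(a2,0), c=(a3,0): lhs=(a1,0) != rhs=(0,0)
  e.g. a=(a1,0), b=(a2,0), c=(a3,1): lhs=(a1,0) != rhs=(0,0)
Total violating triples: 1620


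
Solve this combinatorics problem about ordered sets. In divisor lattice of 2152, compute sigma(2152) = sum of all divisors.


sigma(n) = sum of divisors.
Divisors of 2152: [1, 2, 4, 8, 269, 538, 1076, 2152]
Sum = 4050


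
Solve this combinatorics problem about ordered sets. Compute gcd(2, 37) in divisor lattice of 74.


In a divisor lattice, meet = gcd (greatest common divisor).
By Euclidean algorithm or factoring: gcd(2,37) = 1


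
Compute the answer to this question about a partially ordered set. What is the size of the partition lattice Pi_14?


B(n) = number of set partitions of an n-element set.
B(n) satisfies the recurrence: B(n+1) = sum_k C(n,k)*B(k).
B(14) = 190899322


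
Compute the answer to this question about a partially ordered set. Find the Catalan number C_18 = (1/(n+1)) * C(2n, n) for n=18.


C(n) = C(2n, n) / (n+1).
C(36, 18) = 9075135300
C(18) = 9075135300 / 19 = 477638700


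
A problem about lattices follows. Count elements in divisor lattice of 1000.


Divisors of 1000: [1, 2, 4, 5, 8, 10, 20, 25, 40, 50, 100, 125, 200, 250, 500, 1000]
Count: 16


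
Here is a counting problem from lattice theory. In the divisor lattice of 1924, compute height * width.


Height = length of longest chain minus 1; width = size of largest antichain.
A maximum chain: 1 | 37 | 481 | 962 | 1924  (height 4).
A maximum antichain: {4, 26, 74, 481}  (width 4).
Product = 4 * 4 = 16


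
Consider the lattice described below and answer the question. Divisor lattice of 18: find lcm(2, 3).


In a divisor lattice, join = lcm (least common multiple).
gcd(2,3) = 1
lcm(2,3) = 2*3/gcd = 6/1 = 6


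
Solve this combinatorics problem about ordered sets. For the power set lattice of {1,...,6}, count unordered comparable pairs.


A comparable pair {a,b} has a < b or b < a in the order.
Count unordered pairs where one element is strictly below the other.
Examples: {{},{1}}, {{},{2}}, {{},{3}}, {{},{4}}, ...
Total comparable pairs: 665


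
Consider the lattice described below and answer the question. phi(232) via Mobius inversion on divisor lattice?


phi(n) = n * prod_{p|n} (1 - 1/p).
Prime divisors of 232: [2, 29]
phi(232) = 232 * (1 - 1/2) * (1 - 1/29)
phi(232) = 112


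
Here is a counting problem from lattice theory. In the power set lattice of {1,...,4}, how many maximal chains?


A maximal chain goes from the minimum element to a maximal element via cover relations.
Counting all min-to-max paths in the cover graph.
Total maximal chains: 24


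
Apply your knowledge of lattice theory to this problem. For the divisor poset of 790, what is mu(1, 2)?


In a divisor lattice, mu(a,b) = mu(b/a) where mu is the classical Mobius function.
b/a = 2/1 = 2
Prime factorization of 2: primes [2]
2 is squarefree with 1 prime factor(s), so mu(2) = (-1)^1 = -1


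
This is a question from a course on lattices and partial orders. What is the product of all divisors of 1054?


Divisors of 1054: [1, 2, 17, 31, 34, 62, 527, 1054]
Product = n^(d(n)/2) = 1054^(8/2)
Product = 1234134359056


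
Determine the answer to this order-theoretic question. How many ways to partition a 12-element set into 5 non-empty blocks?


S(n,k) = k*S(n-1,k) + S(n-1,k-1).
S(11,5) = 246730, S(11,4) = 145750
S(12,5) = 5*246730 + 145750 = 1233650 + 145750
S(12,5) = 1379400


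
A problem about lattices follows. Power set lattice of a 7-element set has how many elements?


Power set = 2^n.
2^7 = 128


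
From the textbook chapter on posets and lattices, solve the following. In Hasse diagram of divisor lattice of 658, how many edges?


A cover relation a -< b holds when a < b with no c strictly between.
Cover relations:
  1 -< 2
  1 -< 7
  1 -< 47
  2 -< 14
  2 -< 94
  7 -< 14
  7 -< 329
  14 -< 658
  ...4 more
Total: 12


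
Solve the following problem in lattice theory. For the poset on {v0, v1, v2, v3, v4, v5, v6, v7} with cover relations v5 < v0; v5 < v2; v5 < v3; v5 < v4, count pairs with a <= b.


The order relation is {(a,b) : a <= b}, reflexive so it includes (a,a).
Examples: (v0,v0), (v1,v1), (v2,v2), (v3,v3), (v4,v4), ...
Total ordered pairs: 12


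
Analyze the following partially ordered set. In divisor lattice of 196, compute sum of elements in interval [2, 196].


Interval [2,196] in divisors of 196: [2, 4, 14, 28, 98, 196]
Sum = 342


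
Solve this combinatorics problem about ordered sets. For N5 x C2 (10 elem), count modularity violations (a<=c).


Modular law: if a <= c then a v (b ^ c) = (a v b) ^ c.
Check all triples (a,b,c) with a <= c among 10 elements.
  e.g. a=(a,0), b=(c,0), c=(b,0): lhs=(a,0) != rhs=(b,0)
  e.g. a=(a,0), b=(c,1), c=(b,0): lhs=(a,0) != rhs=(b,0)
Total violating triples: 6


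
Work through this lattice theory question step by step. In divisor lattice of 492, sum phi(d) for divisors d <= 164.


Divisors of 492 up to 164: [1, 2, 3, 4, 6, 12, 41, 82, 123, 164]
phi values: [1, 1, 2, 2, 2, 4, 40, 40, 80, 80]
Sum = 252


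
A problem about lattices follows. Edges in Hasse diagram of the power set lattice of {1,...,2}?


A cover relation a -< b holds when a < b with no c strictly between.
Cover relations:
  {} -< {1}
  {} -< {2}
  {1} -< {1,2}
  {2} -< {1,2}
Total: 4


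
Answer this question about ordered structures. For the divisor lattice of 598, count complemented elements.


An element a is complemented if some b has a meet b = bottom, a join b = top.
a is complemented iff gcd(a, n/a)=1, i.e. a is a unitary divisor of 598.
Complemented elements: 1, 2, 13, 23, 26, 46, ... (2 more)
Count: 8


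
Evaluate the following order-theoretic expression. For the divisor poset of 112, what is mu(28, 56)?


In a divisor lattice, mu(a,b) = mu(b/a) where mu is the classical Mobius function.
b/a = 56/28 = 2
Prime factorization of 2: primes [2]
2 is squarefree with 1 prime factor(s), so mu(2) = (-1)^1 = -1


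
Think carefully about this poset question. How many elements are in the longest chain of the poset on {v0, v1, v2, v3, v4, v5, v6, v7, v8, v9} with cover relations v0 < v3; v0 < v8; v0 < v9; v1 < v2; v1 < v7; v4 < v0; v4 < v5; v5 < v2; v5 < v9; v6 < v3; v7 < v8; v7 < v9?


A chain is a totally ordered subset; we count the number of elements in a maximum chain.
Compute, for each element x, the size of the longest chain ending at x:
  v1: 1
  v4: 1
  v6: 1
  v0: 2
  v5: 2
  v7: 2
  ...
A maximum chain: v4 < v5 < v2
Number of elements in the longest chain: 3


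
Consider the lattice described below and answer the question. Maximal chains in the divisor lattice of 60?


A maximal chain goes from the minimum element to a maximal element via cover relations.
Counting all min-to-max paths in the cover graph.
Total maximal chains: 12


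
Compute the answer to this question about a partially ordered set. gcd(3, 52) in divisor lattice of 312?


Meet=gcd.
gcd(3,52)=1


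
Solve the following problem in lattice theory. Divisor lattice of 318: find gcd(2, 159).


In a divisor lattice, meet = gcd (greatest common divisor).
By Euclidean algorithm or factoring: gcd(2,159) = 1


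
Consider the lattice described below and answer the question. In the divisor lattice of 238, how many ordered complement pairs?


Complement pair (a,b): a meet b = bottom, a join b = top.
Here: gcd(a,b)=1 and lcm(a,b)=238, i.e. a*b=238 with a,b coprime.
Pairs found: (1,238), (2,119), (7,34), (14,17), ... (4 more)
Total ordered pairs: 8


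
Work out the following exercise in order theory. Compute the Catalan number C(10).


C(n) = C(2n, n) / (n+1).
C(20, 10) = 184756
C(10) = 184756 / 11 = 16796


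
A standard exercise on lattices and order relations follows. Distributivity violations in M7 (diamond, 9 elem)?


Distributive law: a ^ (b v c) = (a ^ b) v (a ^ c).
Check all 9^3 = 729 ordered triples (a,b,c).
  e.g. a=a1, b=a2, c=a3: lhs=a1 != rhs=0
  e.g. a=a1, b=a2, c=a4: lhs=a1 != rhs=0
Total violating triples: 210


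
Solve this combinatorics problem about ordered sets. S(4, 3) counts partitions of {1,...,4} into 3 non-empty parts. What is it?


S(n,k) = k*S(n-1,k) + S(n-1,k-1).
S(3,3) = 1, S(3,2) = 3
S(4,3) = 3*1 + 3 = 3 + 3
S(4,3) = 6


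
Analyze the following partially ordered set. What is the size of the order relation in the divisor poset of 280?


The order relation is {(a,b) : a <= b}, reflexive so it includes (a,a).
Examples: (1,1), (1,10), (1,14), (1,140), (1,2), ...
Total ordered pairs: 90
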